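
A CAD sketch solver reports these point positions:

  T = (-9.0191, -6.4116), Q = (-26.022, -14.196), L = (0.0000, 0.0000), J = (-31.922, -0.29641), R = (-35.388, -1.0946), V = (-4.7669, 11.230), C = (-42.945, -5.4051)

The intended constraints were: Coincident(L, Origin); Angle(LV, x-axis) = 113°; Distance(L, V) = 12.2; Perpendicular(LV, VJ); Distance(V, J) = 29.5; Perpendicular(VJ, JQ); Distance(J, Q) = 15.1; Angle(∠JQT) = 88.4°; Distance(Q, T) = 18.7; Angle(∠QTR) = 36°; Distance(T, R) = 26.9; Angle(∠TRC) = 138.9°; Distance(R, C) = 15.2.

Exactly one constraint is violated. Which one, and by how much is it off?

Distance(R, C) = 15.2 — off by 6.50.

L = (0.00, 0.00) ✓; LV at 113.0° ✓; |LV| = 12.20 ✓; ∠(LV, VJ) = 90.00° ✓; |VJ| = 29.50 ✓; ∠(VJ, JQ) = 90.00° ✓; |JQ| = 15.10 ✓; ∠JQT = 88.40° ✓; |QT| = 18.70 ✓; ∠QTR = 36.00° ✓; |TR| = 26.90 ✓; ∠TRC = 138.9° ✓; |RC| = 8.700 ✗.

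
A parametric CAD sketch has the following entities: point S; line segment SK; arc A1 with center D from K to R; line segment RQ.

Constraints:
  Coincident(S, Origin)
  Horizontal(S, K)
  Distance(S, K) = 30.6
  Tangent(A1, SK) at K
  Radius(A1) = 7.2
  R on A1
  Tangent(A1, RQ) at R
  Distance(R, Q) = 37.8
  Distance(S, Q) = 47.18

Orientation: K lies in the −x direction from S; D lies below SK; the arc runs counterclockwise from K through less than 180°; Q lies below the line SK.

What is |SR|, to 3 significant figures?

38.4

Checks: |DK| = 7.200 ✓; |DR| = 7.200 ✓; ∠(DR, RQ) = 90.00° ✓; |RQ| = 37.80 ✓; |SQ| = 47.18 ✓.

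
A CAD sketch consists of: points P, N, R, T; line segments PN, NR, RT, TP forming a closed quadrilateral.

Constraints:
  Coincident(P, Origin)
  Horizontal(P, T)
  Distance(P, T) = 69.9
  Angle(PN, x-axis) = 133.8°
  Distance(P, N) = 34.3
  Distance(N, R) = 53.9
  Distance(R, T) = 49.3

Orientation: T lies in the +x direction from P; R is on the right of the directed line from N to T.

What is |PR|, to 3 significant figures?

21.6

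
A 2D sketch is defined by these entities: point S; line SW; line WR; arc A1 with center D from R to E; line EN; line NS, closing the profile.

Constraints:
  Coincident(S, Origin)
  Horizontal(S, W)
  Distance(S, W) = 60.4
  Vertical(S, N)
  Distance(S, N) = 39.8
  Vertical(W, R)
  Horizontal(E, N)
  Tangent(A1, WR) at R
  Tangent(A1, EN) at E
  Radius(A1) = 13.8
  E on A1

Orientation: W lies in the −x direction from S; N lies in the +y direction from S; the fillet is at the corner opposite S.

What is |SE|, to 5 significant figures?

61.283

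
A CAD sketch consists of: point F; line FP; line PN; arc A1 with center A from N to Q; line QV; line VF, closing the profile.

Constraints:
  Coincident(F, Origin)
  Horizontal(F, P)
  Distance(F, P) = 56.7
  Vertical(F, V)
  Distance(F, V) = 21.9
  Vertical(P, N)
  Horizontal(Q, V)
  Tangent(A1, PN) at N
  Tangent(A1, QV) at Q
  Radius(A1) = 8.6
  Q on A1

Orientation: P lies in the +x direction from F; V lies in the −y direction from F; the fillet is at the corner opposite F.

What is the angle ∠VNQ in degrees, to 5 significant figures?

36.375°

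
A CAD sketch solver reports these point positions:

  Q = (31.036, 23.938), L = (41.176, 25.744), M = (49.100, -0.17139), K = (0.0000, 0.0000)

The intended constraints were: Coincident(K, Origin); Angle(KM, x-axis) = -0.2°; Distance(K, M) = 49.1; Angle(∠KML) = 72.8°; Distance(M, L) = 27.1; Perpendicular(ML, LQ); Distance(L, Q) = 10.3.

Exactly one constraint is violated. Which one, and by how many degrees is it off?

Perpendicular(ML, LQ) — off by 6.90°.

K = (0.00, 0.00) ✓; KM at -0.2000° ✓; |KM| = 49.10 ✓; ∠KML = 72.80° ✓; |ML| = 27.10 ✓; ∠(ML, LQ) = 83.10° ✗; |LQ| = 10.30 ✓.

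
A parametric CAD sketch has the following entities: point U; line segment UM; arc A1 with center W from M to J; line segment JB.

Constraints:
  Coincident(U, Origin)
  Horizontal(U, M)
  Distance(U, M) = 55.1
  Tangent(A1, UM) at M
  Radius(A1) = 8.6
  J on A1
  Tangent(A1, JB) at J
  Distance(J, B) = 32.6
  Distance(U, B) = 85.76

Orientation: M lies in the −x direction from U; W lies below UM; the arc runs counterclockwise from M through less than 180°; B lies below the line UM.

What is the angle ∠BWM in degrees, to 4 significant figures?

133.1°

Checks: |WJ| = 8.600 ✓; ∠(WJ, JB) = 90.00° ✓; |JB| = 32.60 ✓; |UB| = 85.76 ✓.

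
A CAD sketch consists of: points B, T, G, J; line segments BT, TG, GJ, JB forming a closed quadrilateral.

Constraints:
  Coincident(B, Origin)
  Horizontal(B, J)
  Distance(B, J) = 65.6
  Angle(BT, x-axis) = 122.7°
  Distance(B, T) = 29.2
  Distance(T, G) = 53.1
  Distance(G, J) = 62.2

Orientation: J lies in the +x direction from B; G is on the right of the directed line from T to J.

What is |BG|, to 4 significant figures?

24.29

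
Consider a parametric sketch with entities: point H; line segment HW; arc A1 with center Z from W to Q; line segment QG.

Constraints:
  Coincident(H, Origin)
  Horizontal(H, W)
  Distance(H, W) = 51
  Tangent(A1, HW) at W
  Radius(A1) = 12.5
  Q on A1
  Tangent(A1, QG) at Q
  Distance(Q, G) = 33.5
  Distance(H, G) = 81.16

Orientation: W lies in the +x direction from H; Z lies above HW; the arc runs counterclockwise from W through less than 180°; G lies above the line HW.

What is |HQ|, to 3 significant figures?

64.2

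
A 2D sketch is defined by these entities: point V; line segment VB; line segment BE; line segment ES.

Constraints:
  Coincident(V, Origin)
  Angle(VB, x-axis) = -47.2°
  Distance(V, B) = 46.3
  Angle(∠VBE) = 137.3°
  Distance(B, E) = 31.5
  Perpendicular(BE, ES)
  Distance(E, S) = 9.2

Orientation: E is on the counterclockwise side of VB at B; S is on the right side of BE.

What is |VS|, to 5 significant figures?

77.084

V is at the origin; VB runs at -47.2° with length 46.3, so B = 46.3·(cos -47.2°, sin -47.2°) = (31.458, -33.972). ∠VBE = 137.3°, so BE runs at -47.2° + (180° − 137.3°) = -4.5000° from the x-axis; with |BE| = 31.5, E = B + 31.5·(cos -4.5000°, sin -4.5000°) = (62.861, -36.443). BE ⟂ ES; with |ES| = 9.2 on the right of BE, S = E + 9.2·(-0.078459, -0.99692) = (62.139, -45.615). Then |VS| = |S − V| = 77.084.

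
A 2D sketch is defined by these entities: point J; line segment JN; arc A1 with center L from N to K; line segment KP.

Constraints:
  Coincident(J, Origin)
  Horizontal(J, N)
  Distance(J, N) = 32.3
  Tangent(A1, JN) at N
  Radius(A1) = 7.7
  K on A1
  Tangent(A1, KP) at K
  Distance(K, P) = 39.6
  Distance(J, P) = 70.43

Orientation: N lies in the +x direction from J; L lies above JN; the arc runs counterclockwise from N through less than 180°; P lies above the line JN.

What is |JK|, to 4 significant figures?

39.00

Checks: |LK| = 7.700 ✓; ∠(LK, KP) = 90.00° ✓; |KP| = 39.60 ✓; |JP| = 70.43 ✓.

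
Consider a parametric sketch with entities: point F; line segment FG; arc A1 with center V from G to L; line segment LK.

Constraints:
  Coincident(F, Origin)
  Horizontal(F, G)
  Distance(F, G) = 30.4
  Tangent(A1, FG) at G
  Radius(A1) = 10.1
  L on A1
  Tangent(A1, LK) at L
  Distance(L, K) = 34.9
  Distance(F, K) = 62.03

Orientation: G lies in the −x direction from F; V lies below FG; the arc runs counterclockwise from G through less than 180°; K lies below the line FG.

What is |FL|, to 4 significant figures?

41.46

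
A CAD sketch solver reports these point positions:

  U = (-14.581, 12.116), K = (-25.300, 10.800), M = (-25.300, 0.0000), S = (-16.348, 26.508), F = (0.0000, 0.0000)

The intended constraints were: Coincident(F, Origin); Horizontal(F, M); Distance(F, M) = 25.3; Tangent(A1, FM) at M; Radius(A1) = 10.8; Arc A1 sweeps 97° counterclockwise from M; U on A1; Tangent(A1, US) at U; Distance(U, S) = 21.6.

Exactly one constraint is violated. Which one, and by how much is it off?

Distance(U, S) = 21.6 — off by 7.10.

F = (0.00, 0.00) ✓; F.y = 0.00, M.y = 0.00 ✓; |FM| = 25.30 ✓; ∠(KM, MF) = 90.00° ✓; |KM| = 10.80 ✓; bearing(K→U) − bearing(K→M) = 97.00° ✓; |KU| = 10.80 ✓; ∠(KU, US) = 90.00° ✓; |US| = 14.50 ✗.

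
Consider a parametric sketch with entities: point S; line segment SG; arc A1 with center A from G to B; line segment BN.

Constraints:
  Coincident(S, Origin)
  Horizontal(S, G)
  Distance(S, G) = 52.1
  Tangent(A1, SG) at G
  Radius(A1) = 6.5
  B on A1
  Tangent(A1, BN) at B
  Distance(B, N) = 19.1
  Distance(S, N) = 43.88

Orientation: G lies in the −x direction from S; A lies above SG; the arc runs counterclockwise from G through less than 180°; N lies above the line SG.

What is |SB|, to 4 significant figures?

46.33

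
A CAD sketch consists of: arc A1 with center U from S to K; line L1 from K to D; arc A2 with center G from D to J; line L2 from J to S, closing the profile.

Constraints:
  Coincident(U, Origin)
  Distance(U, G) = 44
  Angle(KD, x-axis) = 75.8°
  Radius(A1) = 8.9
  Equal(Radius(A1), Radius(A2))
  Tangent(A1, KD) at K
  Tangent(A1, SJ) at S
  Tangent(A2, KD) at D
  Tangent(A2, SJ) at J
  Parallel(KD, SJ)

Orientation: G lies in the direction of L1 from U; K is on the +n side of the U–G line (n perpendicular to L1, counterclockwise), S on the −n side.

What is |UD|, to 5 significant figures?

44.891

The slot axis is L1's direction at 75.8°, so u = (cos 75.8°, sin 75.8°) = (0.24531, 0.96945) and n = (−sin 75.8°, cos 75.8°) = (-0.96945, 0.24531). U is at the origin and G lies 44.0 along u from U, so G = 44.0·u = (10.794, 42.656). Tangency of A1 to both parallel lines with radius 8.9 puts K and S at U ± 8.9·n: K = (-8.6281, 2.1832), S = (8.6281, -2.1832). Equal radii place D and J the same way about G: D = G + 8.9·n = (2.1655, 44.839), J = G − 8.9·n = (19.422, 40.472). Then |UD| = |D − U| = 44.891.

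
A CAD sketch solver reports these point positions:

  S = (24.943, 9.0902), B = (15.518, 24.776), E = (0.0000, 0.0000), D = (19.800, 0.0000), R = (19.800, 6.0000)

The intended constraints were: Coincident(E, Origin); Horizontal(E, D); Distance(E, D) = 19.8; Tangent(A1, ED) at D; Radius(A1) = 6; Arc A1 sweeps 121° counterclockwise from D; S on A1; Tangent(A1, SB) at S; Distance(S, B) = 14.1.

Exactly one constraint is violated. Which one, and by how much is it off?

Distance(S, B) = 14.1 — off by 4.20.

E = (0.00, 0.00) ✓; E.y = 0.00, D.y = 0.00 ✓; |ED| = 19.80 ✓; ∠(RD, DE) = 90.00° ✓; |RD| = 6.000 ✓; bearing(R→S) − bearing(R→D) = 121.0° ✓; |RS| = 6.000 ✓; ∠(RS, SB) = 90.00° ✓; |SB| = 18.30 ✗.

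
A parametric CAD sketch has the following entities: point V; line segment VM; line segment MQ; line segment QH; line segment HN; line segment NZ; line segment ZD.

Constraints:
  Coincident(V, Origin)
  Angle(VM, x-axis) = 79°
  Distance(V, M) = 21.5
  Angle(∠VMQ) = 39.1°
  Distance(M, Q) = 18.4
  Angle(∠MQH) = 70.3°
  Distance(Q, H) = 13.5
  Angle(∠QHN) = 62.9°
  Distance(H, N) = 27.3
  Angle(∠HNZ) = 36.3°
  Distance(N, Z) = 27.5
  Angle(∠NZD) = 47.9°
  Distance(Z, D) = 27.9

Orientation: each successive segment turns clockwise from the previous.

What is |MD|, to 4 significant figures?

14.77

V is at the origin; VM runs at 79.0° with length 21.5, so M = (4.102, 21.10). ∠VMQ = 39.1° gives MQ at -61.90° from the x-axis; with |MQ| = 18.4, Q = (12.77, 4.874). ∠MQH = 70.3° gives QH at -171.6° from the x-axis; with |QH| = 13.5, H = (-0.5862, 2.902). ∠QHN = 62.9° gives HN at 71.30° from the x-axis; with |HN| = 27.3, N = (8.167, 28.76). ∠HNZ = 36.3° gives NZ at -72.40° from the x-axis; with |NZ| = 27.5, Z = (16.48, 2.548). ∠NZD = 47.9° gives ZD at 155.5° from the x-axis; with |ZD| = 27.9, D = (-8.906, 14.12). Then |MD| = |D − M| = 14.77.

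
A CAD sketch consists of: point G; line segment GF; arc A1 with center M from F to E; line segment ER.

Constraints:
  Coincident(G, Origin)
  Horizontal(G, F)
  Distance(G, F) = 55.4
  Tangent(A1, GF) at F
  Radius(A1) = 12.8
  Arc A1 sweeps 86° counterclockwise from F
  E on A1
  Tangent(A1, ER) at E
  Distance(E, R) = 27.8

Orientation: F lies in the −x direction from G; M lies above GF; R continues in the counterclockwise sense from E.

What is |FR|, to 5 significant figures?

42.280

G is at the origin; G and F share the same y with |GF| = 55.4 and F on the −x side, so F = (-55.400, 0.0000). Since A1 is tangent to GF there, MF ⟂ GF, so M = F + (0, 12.8) = (-55.400, 12.800). On A1, F sits at bearing -90° from M; an 86° counterclockwise sweep puts E at bearing -4°, so E = M + 12.8·(cos -4°, sin -4°) = (-42.631, 11.907). Since A1 is tangent to ER there, ME ⟂ ER, so ER runs along (−sin -4°, cos -4°); with |ER| = 27.8, R = (-40.692, 39.639). Then |FR| = |R − F| = 42.280.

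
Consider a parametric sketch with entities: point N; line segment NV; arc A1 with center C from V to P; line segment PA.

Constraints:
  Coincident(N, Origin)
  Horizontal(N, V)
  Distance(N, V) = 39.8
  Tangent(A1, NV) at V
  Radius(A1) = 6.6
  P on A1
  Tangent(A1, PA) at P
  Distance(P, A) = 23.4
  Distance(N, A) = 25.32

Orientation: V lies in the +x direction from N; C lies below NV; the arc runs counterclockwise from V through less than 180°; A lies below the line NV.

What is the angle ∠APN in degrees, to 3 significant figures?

45.7°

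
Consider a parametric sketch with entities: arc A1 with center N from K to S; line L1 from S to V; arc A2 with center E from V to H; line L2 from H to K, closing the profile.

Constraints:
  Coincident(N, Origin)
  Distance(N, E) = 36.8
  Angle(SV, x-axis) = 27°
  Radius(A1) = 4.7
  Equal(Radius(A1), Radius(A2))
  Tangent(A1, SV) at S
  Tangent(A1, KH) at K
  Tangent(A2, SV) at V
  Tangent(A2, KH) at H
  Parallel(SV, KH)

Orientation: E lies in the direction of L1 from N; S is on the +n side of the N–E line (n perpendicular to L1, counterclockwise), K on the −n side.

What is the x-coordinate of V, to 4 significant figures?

30.66

Tangency of A1 to both parallel lines with radius 4.7 puts S and K at N ± 4.7·n: S = (-2.134, 4.188), K = (2.134, -4.188). Equal radii place V and H the same way about E: V = E + 4.7·n = (30.66, 20.89), H = E − 4.7·n = (34.92, 12.52). So V.x = 30.66.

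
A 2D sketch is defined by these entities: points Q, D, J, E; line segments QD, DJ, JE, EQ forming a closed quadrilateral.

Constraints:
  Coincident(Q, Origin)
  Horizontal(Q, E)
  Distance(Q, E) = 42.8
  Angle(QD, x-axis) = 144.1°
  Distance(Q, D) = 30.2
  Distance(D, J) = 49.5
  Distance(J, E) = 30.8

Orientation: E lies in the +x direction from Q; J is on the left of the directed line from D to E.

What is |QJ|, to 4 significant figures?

34.88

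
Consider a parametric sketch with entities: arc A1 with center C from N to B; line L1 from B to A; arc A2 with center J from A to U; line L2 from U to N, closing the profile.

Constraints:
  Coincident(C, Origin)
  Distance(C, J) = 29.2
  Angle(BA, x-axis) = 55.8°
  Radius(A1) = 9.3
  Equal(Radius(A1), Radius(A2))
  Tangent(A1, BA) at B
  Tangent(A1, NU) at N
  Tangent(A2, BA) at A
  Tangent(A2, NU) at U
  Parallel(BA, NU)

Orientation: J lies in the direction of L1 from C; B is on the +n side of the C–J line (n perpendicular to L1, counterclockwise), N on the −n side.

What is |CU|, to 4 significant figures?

30.65

The slot axis is L1's direction at 55.8°, so u = (cos 55.8°, sin 55.8°) = (0.5621, 0.8271) and n = (−sin 55.8°, cos 55.8°) = (-0.8271, 0.5621). C is at the origin and J lies 29.2 along u from C, so J = 29.2·u = (16.41, 24.15). Tangency of A1 to both parallel lines with radius 9.3 puts B and N at C ± 9.3·n: B = (-7.692, 5.227), N = (7.692, -5.227). Equal radii place A and U the same way about J: A = J + 9.3·n = (8.721, 29.38), U = J − 9.3·n = (24.10, 18.92). Then |CU| = |U − C| = 30.65.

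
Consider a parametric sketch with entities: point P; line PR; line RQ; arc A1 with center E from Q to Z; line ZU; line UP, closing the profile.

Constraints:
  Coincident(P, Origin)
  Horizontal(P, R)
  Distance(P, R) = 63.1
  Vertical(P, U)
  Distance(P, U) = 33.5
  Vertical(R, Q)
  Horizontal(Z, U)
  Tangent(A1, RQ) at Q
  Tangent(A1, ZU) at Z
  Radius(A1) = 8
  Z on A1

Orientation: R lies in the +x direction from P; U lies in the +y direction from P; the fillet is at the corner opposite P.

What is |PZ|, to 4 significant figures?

64.48

The virtual corner opposite P is at (63.10, 33.50). Since A1 is tangent to RQ there, EQ ⟂ RQ and the tangent condition forces EZ to be normal to ZU, with radius 8.0, so the center E sits 8.0 in from both sides at E = (55.10, 25.50). That places the tangent points at Q = (63.10, 25.50) on RQ and Z = (55.10, 33.50) on ZU. Then |PZ| = |Z − P| = 64.48.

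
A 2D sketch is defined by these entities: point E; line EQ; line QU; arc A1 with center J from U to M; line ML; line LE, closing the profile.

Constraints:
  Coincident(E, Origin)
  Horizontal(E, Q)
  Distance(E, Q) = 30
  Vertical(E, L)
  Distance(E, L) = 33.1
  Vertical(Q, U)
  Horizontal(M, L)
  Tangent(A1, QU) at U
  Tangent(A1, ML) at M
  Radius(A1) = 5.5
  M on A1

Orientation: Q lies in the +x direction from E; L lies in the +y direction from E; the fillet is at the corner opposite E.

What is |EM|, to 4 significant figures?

41.18

E is at the origin; E and Q share the same y with |EQ| = 30.0 and Q on the +x side, so Q = (30.00, 0.000). EL is vertical with |EL| = 33.1 and L on the +y side, so L = (0.000, 33.10). The virtual corner opposite E is at (30.00, 33.10). Since A1 is tangent to QU there, JU ⟂ QU and A1 meets ML tangentially, so JM is at right angles to ML, with radius 5.5, so the center J sits 5.5 in from both sides at J = (24.50, 27.60). That places the tangent points at U = (30.00, 27.60) on QU and M = (24.50, 33.10) on ML. Then |EM| = |M − E| = 41.18.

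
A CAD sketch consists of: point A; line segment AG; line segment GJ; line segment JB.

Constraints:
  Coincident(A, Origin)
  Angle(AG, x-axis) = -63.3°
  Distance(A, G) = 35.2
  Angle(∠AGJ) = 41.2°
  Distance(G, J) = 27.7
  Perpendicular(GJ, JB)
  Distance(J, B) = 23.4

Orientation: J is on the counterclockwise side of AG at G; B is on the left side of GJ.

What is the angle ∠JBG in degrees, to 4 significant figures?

49.81°

∠AGJ = 41.2°, so GJ runs at -63.3° + (180° − 41.2°) = 75.50° from the x-axis; with |GJ| = 27.7, J = G + 27.7·(cos 75.50°, sin 75.50°) = (22.75, -4.629). The perpendicularity gives JB at right angles to GJ; with |JB| = 23.4 on the left of GJ, B = J + 23.4·(-0.9681, 0.2504) = (0.09690, 1.230). Then cos ∠JBG = BJ·BG / (|BJ||BG|), giving 49.81°.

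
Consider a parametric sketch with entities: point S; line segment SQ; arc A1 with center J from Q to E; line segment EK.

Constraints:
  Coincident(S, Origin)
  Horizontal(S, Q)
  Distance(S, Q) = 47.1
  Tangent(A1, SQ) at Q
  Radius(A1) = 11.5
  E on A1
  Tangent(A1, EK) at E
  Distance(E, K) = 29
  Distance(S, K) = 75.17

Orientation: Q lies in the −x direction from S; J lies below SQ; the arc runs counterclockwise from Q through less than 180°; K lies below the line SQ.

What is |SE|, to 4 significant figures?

58.84

Checks: |JE| = 11.50 ✓; ∠(JE, EK) = 90.00° ✓; |EK| = 29.00 ✓; |SK| = 75.17 ✓.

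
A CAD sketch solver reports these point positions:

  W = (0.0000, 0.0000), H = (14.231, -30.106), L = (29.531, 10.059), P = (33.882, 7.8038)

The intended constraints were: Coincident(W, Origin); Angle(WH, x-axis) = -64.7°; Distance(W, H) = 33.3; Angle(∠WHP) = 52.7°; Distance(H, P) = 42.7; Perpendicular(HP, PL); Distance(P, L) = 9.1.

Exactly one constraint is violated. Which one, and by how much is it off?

Distance(P, L) = 9.1 — off by 4.20.

W = (0.00, 0.00) ✓; WH at -64.70° ✓; |WH| = 33.30 ✓; ∠WHP = 52.70° ✓; |HP| = 42.70 ✓; ∠(HP, PL) = 90.00° ✓; |PL| = 4.901 ✗.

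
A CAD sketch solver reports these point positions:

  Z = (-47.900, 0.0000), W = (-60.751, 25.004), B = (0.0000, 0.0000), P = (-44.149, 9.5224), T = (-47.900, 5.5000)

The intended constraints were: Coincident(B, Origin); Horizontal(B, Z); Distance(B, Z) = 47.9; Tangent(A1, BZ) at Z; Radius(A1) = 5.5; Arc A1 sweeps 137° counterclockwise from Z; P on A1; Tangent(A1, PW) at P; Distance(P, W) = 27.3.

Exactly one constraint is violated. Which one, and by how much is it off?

Distance(P, W) = 27.3 — off by 4.60.

B = (0.00, 0.00) ✓; B.y = 0.00, Z.y = 0.00 ✓; |BZ| = 47.90 ✓; ∠(TZ, ZB) = 90.00° ✓; |TZ| = 5.500 ✓; bearing(T→P) − bearing(T→Z) = 137.0° ✓; |TP| = 5.500 ✓; ∠(TP, PW) = 90.00° ✓; |PW| = 22.70 ✗.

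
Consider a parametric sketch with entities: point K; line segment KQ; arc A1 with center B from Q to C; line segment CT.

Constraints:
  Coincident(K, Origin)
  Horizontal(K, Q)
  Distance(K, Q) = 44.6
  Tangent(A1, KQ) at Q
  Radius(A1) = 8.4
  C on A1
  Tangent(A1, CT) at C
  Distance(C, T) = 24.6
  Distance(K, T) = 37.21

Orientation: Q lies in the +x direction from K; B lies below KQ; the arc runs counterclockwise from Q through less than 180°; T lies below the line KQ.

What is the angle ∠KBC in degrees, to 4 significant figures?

16.07°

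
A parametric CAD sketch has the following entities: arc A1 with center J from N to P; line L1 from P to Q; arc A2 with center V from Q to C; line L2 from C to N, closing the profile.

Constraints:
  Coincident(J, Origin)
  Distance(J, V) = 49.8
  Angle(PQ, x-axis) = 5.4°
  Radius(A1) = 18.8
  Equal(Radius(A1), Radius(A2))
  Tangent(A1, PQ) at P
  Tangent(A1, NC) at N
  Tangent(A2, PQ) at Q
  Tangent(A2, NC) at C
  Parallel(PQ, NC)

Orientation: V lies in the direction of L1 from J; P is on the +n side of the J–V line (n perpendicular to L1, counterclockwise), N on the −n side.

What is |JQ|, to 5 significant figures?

53.230

The slot axis is L1's direction at 5.4°, so u = (cos 5.4°, sin 5.4°) = (0.99556, 0.094108) and n = (−sin 5.4°, cos 5.4°) = (-0.094108, 0.99556). J is at the origin and V lies 49.8 along u from J, so V = 49.8·u = (49.579, 4.6866). Tangency of A1 to both parallel lines with radius 18.8 puts P and N at J ± 18.8·n: P = (-1.7692, 18.717), N = (1.7692, -18.717). Equal radii place Q and C the same way about V: Q = V + 18.8·n = (47.810, 23.403), C = V − 18.8·n = (51.348, -14.030). Then |JQ| = |Q − J| = 53.230.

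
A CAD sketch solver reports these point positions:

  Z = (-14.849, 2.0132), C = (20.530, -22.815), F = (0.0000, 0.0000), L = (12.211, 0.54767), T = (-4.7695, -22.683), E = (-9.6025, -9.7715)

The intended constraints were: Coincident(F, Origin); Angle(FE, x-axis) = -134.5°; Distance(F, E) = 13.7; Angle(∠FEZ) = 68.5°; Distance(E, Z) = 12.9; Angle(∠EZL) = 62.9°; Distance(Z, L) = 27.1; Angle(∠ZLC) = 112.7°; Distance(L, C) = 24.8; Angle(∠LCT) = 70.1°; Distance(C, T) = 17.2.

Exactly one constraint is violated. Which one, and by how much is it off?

Distance(C, T) = 17.2 — off by 8.10.

F = (0.00, 0.00) ✓; FE at -134.5° ✓; |FE| = 13.70 ✓; ∠FEZ = 68.50° ✓; |EZ| = 12.90 ✓; ∠EZL = 62.90° ✓; |ZL| = 27.10 ✓; ∠ZLC = 112.7° ✓; |LC| = 24.80 ✓; ∠LCT = 70.10° ✓; |CT| = 25.30 ✗.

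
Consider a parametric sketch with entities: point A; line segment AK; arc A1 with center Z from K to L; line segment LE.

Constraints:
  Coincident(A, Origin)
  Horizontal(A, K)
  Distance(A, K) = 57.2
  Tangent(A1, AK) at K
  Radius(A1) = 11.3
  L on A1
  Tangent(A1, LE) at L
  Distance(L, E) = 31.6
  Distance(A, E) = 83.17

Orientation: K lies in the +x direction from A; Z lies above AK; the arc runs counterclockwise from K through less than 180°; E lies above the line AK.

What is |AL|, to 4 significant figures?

69.14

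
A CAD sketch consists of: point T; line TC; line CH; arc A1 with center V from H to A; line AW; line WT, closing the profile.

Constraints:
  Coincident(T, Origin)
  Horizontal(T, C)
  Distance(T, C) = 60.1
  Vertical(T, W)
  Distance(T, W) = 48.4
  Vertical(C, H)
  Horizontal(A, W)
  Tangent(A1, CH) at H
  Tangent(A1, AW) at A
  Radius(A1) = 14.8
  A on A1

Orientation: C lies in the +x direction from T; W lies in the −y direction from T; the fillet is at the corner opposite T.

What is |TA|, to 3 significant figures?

66.3

T is at the origin; TC is horizontal with |TC| = 60.1 and C on the +x side, so C = (60.1, 0.00). T and W share the same x with |TW| = 48.4 and W on the −y side, so W = (0.00, -48.4). The virtual corner opposite T is at (60.1, -48.4). Tangency of A1 to CH means the radius VH is perpendicular to CH and the tangent condition forces VA to be normal to AW, with radius 14.8, so the center V sits 14.8 in from both sides at V = (45.3, -33.6). That places the tangent points at H = (60.1, -33.6) on CH and A = (45.3, -48.4) on AW. Then |TA| = |A − T| = 66.3.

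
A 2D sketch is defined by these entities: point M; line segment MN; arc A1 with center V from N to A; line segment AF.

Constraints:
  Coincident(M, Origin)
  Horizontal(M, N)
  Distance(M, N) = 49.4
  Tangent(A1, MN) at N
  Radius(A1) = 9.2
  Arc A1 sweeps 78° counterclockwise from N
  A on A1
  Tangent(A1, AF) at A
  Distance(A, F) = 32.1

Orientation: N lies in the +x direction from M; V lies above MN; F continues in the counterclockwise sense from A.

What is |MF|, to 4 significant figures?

75.70

On A1, N sits at bearing -90° from V; a 78° counterclockwise sweep puts A at bearing -12°, so A = V + 9.2·(cos -12°, sin -12°) = (58.40, 7.287). A1 meets AF tangentially, so VA is at right angles to AF, so AF runs along (−sin -12°, cos -12°); with |AF| = 32.1, F = (65.07, 38.69). Then |MF| = |F − M| = 75.70.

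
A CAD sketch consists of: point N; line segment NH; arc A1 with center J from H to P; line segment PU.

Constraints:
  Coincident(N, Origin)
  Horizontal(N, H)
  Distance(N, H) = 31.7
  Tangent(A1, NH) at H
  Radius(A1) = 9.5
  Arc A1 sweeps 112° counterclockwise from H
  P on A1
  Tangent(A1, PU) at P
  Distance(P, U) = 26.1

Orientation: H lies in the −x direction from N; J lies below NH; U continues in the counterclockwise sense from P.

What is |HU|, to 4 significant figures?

37.27

On A1, H sits at bearing 90° from J; a 112° counterclockwise sweep puts P at bearing 202°, so P = J + 9.5·(cos 202°, sin 202°) = (-40.51, -13.06). The tangent condition forces JP to be normal to PU, so PU runs along (−sin 202°, cos 202°); with |PU| = 26.1, U = (-30.73, -37.26). Then |HU| = |U − H| = 37.27.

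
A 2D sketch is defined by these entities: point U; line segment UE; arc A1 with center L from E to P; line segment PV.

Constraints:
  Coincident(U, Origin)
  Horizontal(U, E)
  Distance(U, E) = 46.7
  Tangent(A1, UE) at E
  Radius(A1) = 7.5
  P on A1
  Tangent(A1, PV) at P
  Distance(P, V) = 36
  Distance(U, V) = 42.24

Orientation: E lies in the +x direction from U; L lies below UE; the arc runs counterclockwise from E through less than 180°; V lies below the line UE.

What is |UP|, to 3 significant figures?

40.3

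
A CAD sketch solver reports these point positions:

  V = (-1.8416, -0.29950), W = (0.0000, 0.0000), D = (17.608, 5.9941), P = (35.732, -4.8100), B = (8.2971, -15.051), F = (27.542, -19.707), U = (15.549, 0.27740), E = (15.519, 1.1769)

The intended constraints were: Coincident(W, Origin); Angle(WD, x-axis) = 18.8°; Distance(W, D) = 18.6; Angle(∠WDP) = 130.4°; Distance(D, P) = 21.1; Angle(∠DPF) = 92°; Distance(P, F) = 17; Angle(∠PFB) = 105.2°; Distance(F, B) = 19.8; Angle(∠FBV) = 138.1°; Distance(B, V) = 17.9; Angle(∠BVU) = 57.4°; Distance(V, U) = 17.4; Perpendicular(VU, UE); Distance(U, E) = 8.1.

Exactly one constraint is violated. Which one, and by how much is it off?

Distance(U, E) = 8.1 — off by 7.20.

W = (0.00, 0.00) ✓; WD at 18.80° ✓; |WD| = 18.60 ✓; ∠WDP = 130.4° ✓; |DP| = 21.10 ✓; ∠DPF = 92.00° ✓; |PF| = 17.00 ✓; ∠PFB = 105.2° ✓; |FB| = 19.80 ✓; ∠FBV = 138.1° ✓; |BV| = 17.90 ✓; ∠BVU = 57.40° ✓; |VU| = 17.40 ✓; ∠(VU, UE) = 90.01° ✓; |UE| = 0.9000 ✗.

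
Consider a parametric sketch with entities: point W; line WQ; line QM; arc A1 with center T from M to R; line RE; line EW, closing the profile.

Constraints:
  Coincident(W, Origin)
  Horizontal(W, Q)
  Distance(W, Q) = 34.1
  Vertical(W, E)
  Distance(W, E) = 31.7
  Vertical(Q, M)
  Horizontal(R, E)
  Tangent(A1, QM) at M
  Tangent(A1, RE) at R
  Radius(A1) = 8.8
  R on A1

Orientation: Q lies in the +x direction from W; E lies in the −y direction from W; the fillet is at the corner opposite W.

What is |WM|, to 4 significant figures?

41.08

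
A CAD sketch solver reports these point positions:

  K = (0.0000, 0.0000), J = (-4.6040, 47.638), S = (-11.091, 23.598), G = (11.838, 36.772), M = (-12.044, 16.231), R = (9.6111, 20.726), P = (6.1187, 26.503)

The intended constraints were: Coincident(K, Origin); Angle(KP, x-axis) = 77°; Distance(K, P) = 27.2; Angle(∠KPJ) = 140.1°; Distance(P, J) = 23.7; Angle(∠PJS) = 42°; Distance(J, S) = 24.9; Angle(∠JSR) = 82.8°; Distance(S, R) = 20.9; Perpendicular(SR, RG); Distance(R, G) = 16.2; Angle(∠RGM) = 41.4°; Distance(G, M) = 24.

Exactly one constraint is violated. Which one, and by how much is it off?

Distance(G, M) = 24 — off by 7.50.

K = (0.00, 0.00) ✓; KP at 77.00° ✓; |KP| = 27.20 ✓; ∠KPJ = 140.1° ✓; |PJ| = 23.70 ✓; ∠PJS = 42.00° ✓; |JS| = 24.90 ✓; ∠JSR = 82.80° ✓; |SR| = 20.90 ✓; ∠(SR, RG) = 90.00° ✓; |RG| = 16.20 ✓; ∠RGM = 41.40° ✓; |GM| = 31.50 ✗.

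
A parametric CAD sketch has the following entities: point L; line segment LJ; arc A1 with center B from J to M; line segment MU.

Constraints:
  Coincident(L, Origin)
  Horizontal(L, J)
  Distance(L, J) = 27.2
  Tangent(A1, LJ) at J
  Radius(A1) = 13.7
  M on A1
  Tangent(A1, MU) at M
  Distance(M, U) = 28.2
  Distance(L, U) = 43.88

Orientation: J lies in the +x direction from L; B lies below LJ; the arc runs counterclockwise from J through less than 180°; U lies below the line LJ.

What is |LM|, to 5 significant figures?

19.171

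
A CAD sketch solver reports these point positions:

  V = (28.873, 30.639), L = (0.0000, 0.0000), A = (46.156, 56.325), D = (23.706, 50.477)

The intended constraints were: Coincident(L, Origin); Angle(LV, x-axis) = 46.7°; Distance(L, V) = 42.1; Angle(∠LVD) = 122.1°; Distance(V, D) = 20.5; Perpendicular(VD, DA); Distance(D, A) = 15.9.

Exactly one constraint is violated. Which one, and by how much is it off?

Distance(D, A) = 15.9 — off by 7.30.

L = (0.00, 0.00) ✓; LV at 46.70° ✓; |LV| = 42.10 ✓; ∠LVD = 122.1° ✓; |VD| = 20.50 ✓; ∠(VD, DA) = 90.00° ✓; |DA| = 23.20 ✗.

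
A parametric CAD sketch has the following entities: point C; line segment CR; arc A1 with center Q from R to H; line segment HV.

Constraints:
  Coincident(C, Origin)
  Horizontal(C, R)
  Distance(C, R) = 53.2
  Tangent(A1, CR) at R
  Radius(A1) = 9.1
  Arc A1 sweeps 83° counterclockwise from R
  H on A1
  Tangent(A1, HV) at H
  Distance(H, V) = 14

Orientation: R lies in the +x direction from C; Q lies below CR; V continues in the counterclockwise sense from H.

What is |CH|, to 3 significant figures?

44.9

C is at the origin; CR is horizontal with |CR| = 53.2 and R on the +x side, so R = (53.2, 0.00). A1 meets CR tangentially, so QR is at right angles to CR, so Q = R + (0, -9.1) = (53.2, -9.10). On A1, R sits at bearing 90° from Q; an 83° counterclockwise sweep puts H at bearing 173°, so H = Q + 9.1·(cos 173°, sin 173°) = (44.2, -7.99). Then |CH| = |H − C| = 44.9.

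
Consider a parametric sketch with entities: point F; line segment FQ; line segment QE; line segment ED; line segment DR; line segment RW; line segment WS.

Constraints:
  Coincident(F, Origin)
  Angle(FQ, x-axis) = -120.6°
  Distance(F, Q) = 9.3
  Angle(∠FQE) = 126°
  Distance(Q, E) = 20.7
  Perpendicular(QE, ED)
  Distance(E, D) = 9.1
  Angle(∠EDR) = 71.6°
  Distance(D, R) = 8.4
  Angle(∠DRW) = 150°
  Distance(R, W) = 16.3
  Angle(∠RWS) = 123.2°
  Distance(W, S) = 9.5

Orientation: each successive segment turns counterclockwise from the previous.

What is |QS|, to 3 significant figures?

15.5

F is at the origin; FQ runs at -120.6° with length 9.3, so Q = (-4.73, -8.00). ∠FQE = 126.0° gives QE at -66.6° from the x-axis; with |QE| = 20.7, E = (3.49, -27.0). QE ⟂ ED, so ED runs at 23.4°; with |ED| = 9.1, D = (11.8, -23.4). ∠EDR = 71.6° gives DR at 132° from the x-axis; with |DR| = 8.4, R = (6.24, -17.1). ∠DRW = 150.0° gives RW at 162° from the x-axis; with |RW| = 16.3, W = (-9.24, -12.0). ∠RWS = 123.2° gives WS at -141° from the x-axis; with |WS| = 9.5, S = (-16.7, -18.0). Then |QS| = |S − Q| = 15.5.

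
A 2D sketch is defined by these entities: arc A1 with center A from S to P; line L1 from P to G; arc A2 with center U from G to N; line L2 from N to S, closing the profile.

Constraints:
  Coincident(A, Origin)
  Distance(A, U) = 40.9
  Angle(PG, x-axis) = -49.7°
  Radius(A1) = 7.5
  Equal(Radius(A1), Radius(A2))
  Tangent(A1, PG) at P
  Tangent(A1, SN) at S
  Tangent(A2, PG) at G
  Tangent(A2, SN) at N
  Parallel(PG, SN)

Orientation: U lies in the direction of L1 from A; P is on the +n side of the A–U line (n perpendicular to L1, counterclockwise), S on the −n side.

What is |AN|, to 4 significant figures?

41.58

The slot axis is L1's direction at -49.7°, so u = (cos -49.7°, sin -49.7°) = (0.6468, -0.7627) and n = (−sin -49.7°, cos -49.7°) = (0.7627, 0.6468). A is at the origin and U lies 40.9 along u from A, so U = 40.9·u = (26.45, -31.19). Tangency of A1 to both parallel lines with radius 7.5 puts P and S at A ± 7.5·n: P = (5.720, 4.851), S = (-5.720, -4.851). Equal radii place G and N the same way about U: G = U + 7.5·n = (32.17, -26.34), N = U − 7.5·n = (20.73, -36.04). Then |AN| = |N − A| = 41.58.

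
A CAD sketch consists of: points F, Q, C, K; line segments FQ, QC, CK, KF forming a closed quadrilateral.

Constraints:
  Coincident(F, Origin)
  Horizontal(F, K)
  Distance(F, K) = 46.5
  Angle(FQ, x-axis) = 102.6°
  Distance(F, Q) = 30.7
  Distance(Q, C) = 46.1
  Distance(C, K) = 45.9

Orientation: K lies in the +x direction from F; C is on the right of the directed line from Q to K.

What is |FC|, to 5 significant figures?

15.401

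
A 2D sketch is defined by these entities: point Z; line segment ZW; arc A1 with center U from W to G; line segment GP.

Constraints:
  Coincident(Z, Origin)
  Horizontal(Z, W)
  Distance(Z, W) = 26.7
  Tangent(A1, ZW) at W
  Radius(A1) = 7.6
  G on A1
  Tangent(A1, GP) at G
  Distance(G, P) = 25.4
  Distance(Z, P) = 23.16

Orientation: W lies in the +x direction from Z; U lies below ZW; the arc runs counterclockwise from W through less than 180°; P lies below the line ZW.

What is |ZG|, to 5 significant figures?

20.968

Checks: |UG| = 7.600 ✓; ∠(UG, GP) = 90.00° ✓; |GP| = 25.40 ✓; |ZP| = 23.16 ✓.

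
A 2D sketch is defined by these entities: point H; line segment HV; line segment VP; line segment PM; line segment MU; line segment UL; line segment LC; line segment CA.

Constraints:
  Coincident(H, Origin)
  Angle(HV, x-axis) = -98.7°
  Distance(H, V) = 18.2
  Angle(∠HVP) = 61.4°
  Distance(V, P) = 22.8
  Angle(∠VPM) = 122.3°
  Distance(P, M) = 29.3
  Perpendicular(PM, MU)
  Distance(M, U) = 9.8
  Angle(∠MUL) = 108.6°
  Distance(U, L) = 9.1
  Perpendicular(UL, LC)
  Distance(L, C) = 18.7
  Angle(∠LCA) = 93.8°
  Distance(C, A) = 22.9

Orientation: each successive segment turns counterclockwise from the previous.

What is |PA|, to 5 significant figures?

38.426

H is at the origin; HV runs at -98.7° with length 18.2, so V = (-2.7529, -17.991). ∠HVP = 61.4° gives VP at 19.900° from the x-axis; with |VP| = 22.8, P = (18.686, -10.230). ∠VPM = 122.3° gives PM at 77.600° from the x-axis; with |PM| = 29.3, M = (24.977, 18.387). The perpendicularity gives MU at right angles to PM, so MU runs at 167.60°; with |MU| = 9.8, U = (15.406, 20.491). ∠MUL = 108.6° gives UL at -121.00° from the x-axis; with |UL| = 9.1, L = (10.719, 12.691). UL is perpendicular to LC, so LC runs at -31.000°; with |LC| = 18.7, C = (26.748, 3.0595). ∠LCA = 93.8° gives CA at 55.200° from the x-axis; with |CA| = 22.9, A = (39.818, 21.864). Then |PA| = |A − P| = 38.426.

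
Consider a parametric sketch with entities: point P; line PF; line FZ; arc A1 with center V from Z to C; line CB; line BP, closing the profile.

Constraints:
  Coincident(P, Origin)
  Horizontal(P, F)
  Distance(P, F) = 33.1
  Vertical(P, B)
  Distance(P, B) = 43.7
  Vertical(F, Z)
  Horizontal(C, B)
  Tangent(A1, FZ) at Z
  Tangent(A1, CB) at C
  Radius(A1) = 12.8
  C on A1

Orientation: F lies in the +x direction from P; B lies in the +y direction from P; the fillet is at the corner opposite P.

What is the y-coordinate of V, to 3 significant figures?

30.9

P is at the origin; PF is horizontal with |PF| = 33.1 and F on the +x side, so F = (33.1, 0.00). PB is vertical with |PB| = 43.7 and B on the +y side, so B = (0.00, 43.7). The virtual corner opposite P is at (33.1, 43.7). A1 meets FZ tangentially, so VZ is at right angles to FZ and the tangent condition forces VC to be normal to CB, with radius 12.8, so the center V sits 12.8 in from both sides at V = (20.3, 30.9). So V.y = 30.9.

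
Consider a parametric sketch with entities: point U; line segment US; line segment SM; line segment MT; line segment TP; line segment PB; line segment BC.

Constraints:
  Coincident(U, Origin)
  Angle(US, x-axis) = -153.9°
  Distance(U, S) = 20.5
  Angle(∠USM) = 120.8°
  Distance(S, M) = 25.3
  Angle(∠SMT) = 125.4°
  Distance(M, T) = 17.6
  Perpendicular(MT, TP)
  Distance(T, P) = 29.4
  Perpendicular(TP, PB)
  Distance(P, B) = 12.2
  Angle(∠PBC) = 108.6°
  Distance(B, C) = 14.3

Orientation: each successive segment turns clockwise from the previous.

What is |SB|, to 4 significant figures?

21.89

MT ⟂ TP, so TP runs at 2.300°; with |TP| = 29.4, P = (-10.93, 23.56). TP ⟂ PB, so PB runs at -87.70°; with |PB| = 12.2, B = (-10.44, 11.37). Then |SB| = |B − S| = 21.89.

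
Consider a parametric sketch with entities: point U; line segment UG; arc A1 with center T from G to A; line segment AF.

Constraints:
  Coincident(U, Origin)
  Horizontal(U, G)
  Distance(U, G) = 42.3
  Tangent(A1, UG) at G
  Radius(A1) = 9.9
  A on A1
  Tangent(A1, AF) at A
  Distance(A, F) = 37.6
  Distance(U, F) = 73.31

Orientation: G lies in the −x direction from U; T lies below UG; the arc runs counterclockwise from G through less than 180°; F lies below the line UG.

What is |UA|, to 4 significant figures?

52.80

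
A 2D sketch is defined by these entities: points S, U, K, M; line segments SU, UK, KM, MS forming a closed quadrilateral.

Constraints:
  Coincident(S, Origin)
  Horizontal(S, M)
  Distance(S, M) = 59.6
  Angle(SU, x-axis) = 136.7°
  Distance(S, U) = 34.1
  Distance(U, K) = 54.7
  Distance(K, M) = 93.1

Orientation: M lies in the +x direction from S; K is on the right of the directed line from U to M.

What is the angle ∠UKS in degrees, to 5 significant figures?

38.553°

Checks: |UK| = 54.70 ✓; |KM| = 93.10 ✓.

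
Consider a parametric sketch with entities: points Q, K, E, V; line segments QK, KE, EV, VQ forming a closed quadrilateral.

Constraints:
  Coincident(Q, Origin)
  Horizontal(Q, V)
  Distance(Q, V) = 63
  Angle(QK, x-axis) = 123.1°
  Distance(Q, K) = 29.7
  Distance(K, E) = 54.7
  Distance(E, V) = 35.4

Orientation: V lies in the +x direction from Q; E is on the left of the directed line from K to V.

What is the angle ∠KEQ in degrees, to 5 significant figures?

32.884°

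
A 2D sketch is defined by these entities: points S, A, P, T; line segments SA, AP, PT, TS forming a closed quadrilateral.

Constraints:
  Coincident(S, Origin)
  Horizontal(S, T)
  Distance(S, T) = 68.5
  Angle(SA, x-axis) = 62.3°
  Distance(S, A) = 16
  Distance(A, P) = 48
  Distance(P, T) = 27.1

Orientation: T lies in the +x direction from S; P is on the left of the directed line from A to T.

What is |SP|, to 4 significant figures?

59.32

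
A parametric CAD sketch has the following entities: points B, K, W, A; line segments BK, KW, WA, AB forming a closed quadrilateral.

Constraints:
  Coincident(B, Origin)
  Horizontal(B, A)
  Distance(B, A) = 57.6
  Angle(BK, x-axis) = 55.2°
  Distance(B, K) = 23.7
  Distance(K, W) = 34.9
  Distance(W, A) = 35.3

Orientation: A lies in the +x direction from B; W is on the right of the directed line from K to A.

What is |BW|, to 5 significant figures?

28.401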